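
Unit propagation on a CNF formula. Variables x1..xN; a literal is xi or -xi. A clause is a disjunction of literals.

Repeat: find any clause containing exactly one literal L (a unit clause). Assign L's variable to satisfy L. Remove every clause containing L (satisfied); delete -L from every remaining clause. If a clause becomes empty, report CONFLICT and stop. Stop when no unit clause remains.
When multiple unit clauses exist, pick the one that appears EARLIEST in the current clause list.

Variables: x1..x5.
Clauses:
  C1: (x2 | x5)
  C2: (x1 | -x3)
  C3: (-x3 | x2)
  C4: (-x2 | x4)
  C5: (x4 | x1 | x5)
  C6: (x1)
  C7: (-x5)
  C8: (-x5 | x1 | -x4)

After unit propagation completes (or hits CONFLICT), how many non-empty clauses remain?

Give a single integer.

Answer: 0

Derivation:
unit clause [1] forces x1=T; simplify:
  satisfied 4 clause(s); 4 remain; assigned so far: [1]
unit clause [-5] forces x5=F; simplify:
  drop 5 from [2, 5] -> [2]
  satisfied 1 clause(s); 3 remain; assigned so far: [1, 5]
unit clause [2] forces x2=T; simplify:
  drop -2 from [-2, 4] -> [4]
  satisfied 2 clause(s); 1 remain; assigned so far: [1, 2, 5]
unit clause [4] forces x4=T; simplify:
  satisfied 1 clause(s); 0 remain; assigned so far: [1, 2, 4, 5]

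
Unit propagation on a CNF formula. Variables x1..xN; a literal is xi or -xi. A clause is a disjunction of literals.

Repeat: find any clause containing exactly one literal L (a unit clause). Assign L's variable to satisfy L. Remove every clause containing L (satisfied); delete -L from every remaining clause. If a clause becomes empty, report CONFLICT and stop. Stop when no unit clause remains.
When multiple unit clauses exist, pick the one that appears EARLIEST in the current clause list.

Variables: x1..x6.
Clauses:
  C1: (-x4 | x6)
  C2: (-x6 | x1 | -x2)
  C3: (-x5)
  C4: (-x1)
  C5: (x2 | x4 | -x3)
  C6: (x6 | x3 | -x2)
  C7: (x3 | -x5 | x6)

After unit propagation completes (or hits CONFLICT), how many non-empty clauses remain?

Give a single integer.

unit clause [-5] forces x5=F; simplify:
  satisfied 2 clause(s); 5 remain; assigned so far: [5]
unit clause [-1] forces x1=F; simplify:
  drop 1 from [-6, 1, -2] -> [-6, -2]
  satisfied 1 clause(s); 4 remain; assigned so far: [1, 5]

Answer: 4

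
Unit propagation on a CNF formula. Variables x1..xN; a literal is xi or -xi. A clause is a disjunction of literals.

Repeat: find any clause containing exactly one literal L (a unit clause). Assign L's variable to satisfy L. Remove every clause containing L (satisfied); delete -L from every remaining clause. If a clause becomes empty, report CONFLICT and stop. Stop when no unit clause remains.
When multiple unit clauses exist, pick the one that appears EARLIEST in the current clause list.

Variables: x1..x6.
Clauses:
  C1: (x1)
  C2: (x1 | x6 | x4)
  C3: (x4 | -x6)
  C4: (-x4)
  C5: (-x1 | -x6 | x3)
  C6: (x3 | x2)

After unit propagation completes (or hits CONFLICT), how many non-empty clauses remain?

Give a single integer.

Answer: 1

Derivation:
unit clause [1] forces x1=T; simplify:
  drop -1 from [-1, -6, 3] -> [-6, 3]
  satisfied 2 clause(s); 4 remain; assigned so far: [1]
unit clause [-4] forces x4=F; simplify:
  drop 4 from [4, -6] -> [-6]
  satisfied 1 clause(s); 3 remain; assigned so far: [1, 4]
unit clause [-6] forces x6=F; simplify:
  satisfied 2 clause(s); 1 remain; assigned so far: [1, 4, 6]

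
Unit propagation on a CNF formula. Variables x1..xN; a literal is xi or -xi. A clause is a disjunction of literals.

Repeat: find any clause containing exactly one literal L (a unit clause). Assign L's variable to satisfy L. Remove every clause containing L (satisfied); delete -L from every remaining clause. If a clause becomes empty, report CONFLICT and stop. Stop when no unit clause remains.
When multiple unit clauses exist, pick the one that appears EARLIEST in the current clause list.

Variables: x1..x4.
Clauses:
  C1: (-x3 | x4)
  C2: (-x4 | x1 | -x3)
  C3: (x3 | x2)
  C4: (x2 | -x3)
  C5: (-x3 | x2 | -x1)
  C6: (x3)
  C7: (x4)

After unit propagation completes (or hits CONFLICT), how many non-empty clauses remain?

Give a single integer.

unit clause [3] forces x3=T; simplify:
  drop -3 from [-3, 4] -> [4]
  drop -3 from [-4, 1, -3] -> [-4, 1]
  drop -3 from [2, -3] -> [2]
  drop -3 from [-3, 2, -1] -> [2, -1]
  satisfied 2 clause(s); 5 remain; assigned so far: [3]
unit clause [4] forces x4=T; simplify:
  drop -4 from [-4, 1] -> [1]
  satisfied 2 clause(s); 3 remain; assigned so far: [3, 4]
unit clause [1] forces x1=T; simplify:
  drop -1 from [2, -1] -> [2]
  satisfied 1 clause(s); 2 remain; assigned so far: [1, 3, 4]
unit clause [2] forces x2=T; simplify:
  satisfied 2 clause(s); 0 remain; assigned so far: [1, 2, 3, 4]

Answer: 0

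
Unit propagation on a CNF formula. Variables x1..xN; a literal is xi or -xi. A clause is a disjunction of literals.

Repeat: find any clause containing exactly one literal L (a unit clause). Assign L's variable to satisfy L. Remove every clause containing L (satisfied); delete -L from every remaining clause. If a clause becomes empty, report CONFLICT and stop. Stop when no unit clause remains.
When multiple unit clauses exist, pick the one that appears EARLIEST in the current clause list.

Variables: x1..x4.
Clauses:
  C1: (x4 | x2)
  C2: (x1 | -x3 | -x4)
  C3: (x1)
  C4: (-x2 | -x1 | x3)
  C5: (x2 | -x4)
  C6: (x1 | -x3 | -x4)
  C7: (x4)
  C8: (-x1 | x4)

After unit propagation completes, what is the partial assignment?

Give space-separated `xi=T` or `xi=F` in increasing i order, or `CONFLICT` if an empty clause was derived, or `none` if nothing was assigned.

Answer: x1=T x2=T x3=T x4=T

Derivation:
unit clause [1] forces x1=T; simplify:
  drop -1 from [-2, -1, 3] -> [-2, 3]
  drop -1 from [-1, 4] -> [4]
  satisfied 3 clause(s); 5 remain; assigned so far: [1]
unit clause [4] forces x4=T; simplify:
  drop -4 from [2, -4] -> [2]
  satisfied 3 clause(s); 2 remain; assigned so far: [1, 4]
unit clause [2] forces x2=T; simplify:
  drop -2 from [-2, 3] -> [3]
  satisfied 1 clause(s); 1 remain; assigned so far: [1, 2, 4]
unit clause [3] forces x3=T; simplify:
  satisfied 1 clause(s); 0 remain; assigned so far: [1, 2, 3, 4]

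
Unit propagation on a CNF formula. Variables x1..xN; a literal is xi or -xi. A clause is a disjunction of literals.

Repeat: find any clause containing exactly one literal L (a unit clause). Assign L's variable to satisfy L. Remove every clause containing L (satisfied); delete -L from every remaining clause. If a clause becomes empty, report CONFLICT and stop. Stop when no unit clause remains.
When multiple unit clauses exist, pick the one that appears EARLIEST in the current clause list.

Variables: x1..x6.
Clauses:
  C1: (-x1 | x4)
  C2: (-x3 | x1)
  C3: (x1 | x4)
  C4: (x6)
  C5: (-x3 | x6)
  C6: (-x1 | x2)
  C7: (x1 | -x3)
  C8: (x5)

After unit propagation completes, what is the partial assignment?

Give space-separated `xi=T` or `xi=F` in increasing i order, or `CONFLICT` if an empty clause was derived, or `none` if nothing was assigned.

Answer: x5=T x6=T

Derivation:
unit clause [6] forces x6=T; simplify:
  satisfied 2 clause(s); 6 remain; assigned so far: [6]
unit clause [5] forces x5=T; simplify:
  satisfied 1 clause(s); 5 remain; assigned so far: [5, 6]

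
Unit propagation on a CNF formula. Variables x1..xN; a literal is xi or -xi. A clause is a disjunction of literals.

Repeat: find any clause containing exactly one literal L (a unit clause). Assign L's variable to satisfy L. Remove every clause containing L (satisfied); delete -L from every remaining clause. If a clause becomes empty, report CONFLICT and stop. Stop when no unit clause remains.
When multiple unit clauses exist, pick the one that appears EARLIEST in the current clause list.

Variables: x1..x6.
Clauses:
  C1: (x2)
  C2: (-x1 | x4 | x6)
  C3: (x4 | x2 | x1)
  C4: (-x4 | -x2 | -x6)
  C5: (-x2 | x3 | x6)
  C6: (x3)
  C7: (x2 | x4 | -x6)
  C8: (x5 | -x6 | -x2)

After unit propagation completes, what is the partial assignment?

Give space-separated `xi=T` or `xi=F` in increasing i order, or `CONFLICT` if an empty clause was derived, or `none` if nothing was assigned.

Answer: x2=T x3=T

Derivation:
unit clause [2] forces x2=T; simplify:
  drop -2 from [-4, -2, -6] -> [-4, -6]
  drop -2 from [-2, 3, 6] -> [3, 6]
  drop -2 from [5, -6, -2] -> [5, -6]
  satisfied 3 clause(s); 5 remain; assigned so far: [2]
unit clause [3] forces x3=T; simplify:
  satisfied 2 clause(s); 3 remain; assigned so far: [2, 3]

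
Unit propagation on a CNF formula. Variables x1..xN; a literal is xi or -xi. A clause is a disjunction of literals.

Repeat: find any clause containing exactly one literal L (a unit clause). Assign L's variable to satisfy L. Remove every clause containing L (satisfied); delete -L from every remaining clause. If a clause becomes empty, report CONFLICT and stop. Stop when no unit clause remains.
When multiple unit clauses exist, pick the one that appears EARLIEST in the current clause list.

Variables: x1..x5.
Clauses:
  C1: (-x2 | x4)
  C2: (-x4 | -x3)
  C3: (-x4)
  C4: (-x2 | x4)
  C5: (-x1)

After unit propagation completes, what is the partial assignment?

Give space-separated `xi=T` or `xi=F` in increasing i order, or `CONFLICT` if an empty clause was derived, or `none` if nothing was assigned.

Answer: x1=F x2=F x4=F

Derivation:
unit clause [-4] forces x4=F; simplify:
  drop 4 from [-2, 4] -> [-2]
  drop 4 from [-2, 4] -> [-2]
  satisfied 2 clause(s); 3 remain; assigned so far: [4]
unit clause [-2] forces x2=F; simplify:
  satisfied 2 clause(s); 1 remain; assigned so far: [2, 4]
unit clause [-1] forces x1=F; simplify:
  satisfied 1 clause(s); 0 remain; assigned so far: [1, 2, 4]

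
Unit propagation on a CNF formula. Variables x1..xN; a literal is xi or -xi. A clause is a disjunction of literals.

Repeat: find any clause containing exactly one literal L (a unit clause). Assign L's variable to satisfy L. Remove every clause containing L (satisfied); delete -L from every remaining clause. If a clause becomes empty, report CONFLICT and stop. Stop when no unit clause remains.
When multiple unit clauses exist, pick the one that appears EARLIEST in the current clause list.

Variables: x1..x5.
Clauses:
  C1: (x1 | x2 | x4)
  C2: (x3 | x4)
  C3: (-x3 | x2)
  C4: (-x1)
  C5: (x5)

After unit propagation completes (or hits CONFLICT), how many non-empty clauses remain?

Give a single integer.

Answer: 3

Derivation:
unit clause [-1] forces x1=F; simplify:
  drop 1 from [1, 2, 4] -> [2, 4]
  satisfied 1 clause(s); 4 remain; assigned so far: [1]
unit clause [5] forces x5=T; simplify:
  satisfied 1 clause(s); 3 remain; assigned so far: [1, 5]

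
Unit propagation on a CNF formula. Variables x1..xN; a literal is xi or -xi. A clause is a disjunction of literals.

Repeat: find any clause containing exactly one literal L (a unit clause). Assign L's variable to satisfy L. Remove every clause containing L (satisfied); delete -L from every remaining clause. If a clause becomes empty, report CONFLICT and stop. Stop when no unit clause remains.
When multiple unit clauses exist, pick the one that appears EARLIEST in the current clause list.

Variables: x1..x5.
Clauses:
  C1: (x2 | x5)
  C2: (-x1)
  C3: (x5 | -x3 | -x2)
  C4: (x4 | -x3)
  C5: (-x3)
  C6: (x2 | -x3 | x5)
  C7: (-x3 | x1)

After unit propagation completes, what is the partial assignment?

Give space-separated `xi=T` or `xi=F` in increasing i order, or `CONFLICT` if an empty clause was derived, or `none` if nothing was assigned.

unit clause [-1] forces x1=F; simplify:
  drop 1 from [-3, 1] -> [-3]
  satisfied 1 clause(s); 6 remain; assigned so far: [1]
unit clause [-3] forces x3=F; simplify:
  satisfied 5 clause(s); 1 remain; assigned so far: [1, 3]

Answer: x1=F x3=F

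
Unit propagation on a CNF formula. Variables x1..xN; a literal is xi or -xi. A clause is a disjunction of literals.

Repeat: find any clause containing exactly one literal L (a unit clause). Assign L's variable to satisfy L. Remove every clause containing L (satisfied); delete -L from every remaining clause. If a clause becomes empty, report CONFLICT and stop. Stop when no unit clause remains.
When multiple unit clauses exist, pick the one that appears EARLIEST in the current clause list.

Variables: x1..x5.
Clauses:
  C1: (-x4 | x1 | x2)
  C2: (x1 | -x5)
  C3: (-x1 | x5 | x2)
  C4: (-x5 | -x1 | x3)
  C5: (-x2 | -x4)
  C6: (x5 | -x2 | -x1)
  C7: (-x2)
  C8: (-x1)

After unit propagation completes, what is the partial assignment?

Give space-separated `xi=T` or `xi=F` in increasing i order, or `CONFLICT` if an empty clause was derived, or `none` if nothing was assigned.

unit clause [-2] forces x2=F; simplify:
  drop 2 from [-4, 1, 2] -> [-4, 1]
  drop 2 from [-1, 5, 2] -> [-1, 5]
  satisfied 3 clause(s); 5 remain; assigned so far: [2]
unit clause [-1] forces x1=F; simplify:
  drop 1 from [-4, 1] -> [-4]
  drop 1 from [1, -5] -> [-5]
  satisfied 3 clause(s); 2 remain; assigned so far: [1, 2]
unit clause [-4] forces x4=F; simplify:
  satisfied 1 clause(s); 1 remain; assigned so far: [1, 2, 4]
unit clause [-5] forces x5=F; simplify:
  satisfied 1 clause(s); 0 remain; assigned so far: [1, 2, 4, 5]

Answer: x1=F x2=F x4=F x5=F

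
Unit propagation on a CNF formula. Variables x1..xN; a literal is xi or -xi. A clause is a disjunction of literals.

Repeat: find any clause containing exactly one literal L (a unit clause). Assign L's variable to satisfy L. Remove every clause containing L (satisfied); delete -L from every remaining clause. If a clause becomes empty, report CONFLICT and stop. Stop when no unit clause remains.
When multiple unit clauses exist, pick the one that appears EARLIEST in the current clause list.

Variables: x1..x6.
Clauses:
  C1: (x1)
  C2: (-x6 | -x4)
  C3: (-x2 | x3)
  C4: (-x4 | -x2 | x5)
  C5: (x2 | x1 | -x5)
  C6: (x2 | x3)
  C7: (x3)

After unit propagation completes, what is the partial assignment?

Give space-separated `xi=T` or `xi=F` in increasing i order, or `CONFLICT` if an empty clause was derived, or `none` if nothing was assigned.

unit clause [1] forces x1=T; simplify:
  satisfied 2 clause(s); 5 remain; assigned so far: [1]
unit clause [3] forces x3=T; simplify:
  satisfied 3 clause(s); 2 remain; assigned so far: [1, 3]

Answer: x1=T x3=T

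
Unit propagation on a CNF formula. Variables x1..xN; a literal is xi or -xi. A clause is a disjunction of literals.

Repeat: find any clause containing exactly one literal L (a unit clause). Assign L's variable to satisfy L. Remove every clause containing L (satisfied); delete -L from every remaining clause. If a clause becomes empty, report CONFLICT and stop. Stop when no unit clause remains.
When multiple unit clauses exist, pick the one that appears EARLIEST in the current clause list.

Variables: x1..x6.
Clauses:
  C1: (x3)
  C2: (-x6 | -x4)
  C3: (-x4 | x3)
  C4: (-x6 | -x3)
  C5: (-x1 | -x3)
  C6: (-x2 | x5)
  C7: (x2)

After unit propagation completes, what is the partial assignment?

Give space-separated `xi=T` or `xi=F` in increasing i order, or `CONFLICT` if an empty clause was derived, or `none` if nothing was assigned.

unit clause [3] forces x3=T; simplify:
  drop -3 from [-6, -3] -> [-6]
  drop -3 from [-1, -3] -> [-1]
  satisfied 2 clause(s); 5 remain; assigned so far: [3]
unit clause [-6] forces x6=F; simplify:
  satisfied 2 clause(s); 3 remain; assigned so far: [3, 6]
unit clause [-1] forces x1=F; simplify:
  satisfied 1 clause(s); 2 remain; assigned so far: [1, 3, 6]
unit clause [2] forces x2=T; simplify:
  drop -2 from [-2, 5] -> [5]
  satisfied 1 clause(s); 1 remain; assigned so far: [1, 2, 3, 6]
unit clause [5] forces x5=T; simplify:
  satisfied 1 clause(s); 0 remain; assigned so far: [1, 2, 3, 5, 6]

Answer: x1=F x2=T x3=T x5=T x6=F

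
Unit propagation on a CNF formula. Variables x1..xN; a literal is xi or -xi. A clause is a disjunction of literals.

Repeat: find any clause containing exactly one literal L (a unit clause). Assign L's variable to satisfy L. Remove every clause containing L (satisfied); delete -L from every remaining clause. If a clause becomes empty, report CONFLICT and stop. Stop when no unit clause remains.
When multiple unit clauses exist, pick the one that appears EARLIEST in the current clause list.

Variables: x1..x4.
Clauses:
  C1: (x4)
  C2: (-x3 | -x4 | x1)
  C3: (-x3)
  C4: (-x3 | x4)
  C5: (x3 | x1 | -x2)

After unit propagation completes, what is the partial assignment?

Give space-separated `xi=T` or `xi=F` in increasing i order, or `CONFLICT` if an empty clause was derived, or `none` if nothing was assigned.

unit clause [4] forces x4=T; simplify:
  drop -4 from [-3, -4, 1] -> [-3, 1]
  satisfied 2 clause(s); 3 remain; assigned so far: [4]
unit clause [-3] forces x3=F; simplify:
  drop 3 from [3, 1, -2] -> [1, -2]
  satisfied 2 clause(s); 1 remain; assigned so far: [3, 4]

Answer: x3=F x4=T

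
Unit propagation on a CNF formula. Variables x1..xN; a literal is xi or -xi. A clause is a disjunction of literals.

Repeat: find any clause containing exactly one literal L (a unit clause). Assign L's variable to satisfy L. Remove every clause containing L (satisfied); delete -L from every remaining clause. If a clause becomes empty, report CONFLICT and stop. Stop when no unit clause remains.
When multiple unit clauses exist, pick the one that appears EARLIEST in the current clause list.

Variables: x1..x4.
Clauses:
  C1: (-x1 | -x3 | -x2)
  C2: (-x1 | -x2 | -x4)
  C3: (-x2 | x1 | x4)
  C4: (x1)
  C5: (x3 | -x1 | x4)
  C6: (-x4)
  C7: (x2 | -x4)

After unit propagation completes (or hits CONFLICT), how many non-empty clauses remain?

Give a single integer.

unit clause [1] forces x1=T; simplify:
  drop -1 from [-1, -3, -2] -> [-3, -2]
  drop -1 from [-1, -2, -4] -> [-2, -4]
  drop -1 from [3, -1, 4] -> [3, 4]
  satisfied 2 clause(s); 5 remain; assigned so far: [1]
unit clause [-4] forces x4=F; simplify:
  drop 4 from [3, 4] -> [3]
  satisfied 3 clause(s); 2 remain; assigned so far: [1, 4]
unit clause [3] forces x3=T; simplify:
  drop -3 from [-3, -2] -> [-2]
  satisfied 1 clause(s); 1 remain; assigned so far: [1, 3, 4]
unit clause [-2] forces x2=F; simplify:
  satisfied 1 clause(s); 0 remain; assigned so far: [1, 2, 3, 4]

Answer: 0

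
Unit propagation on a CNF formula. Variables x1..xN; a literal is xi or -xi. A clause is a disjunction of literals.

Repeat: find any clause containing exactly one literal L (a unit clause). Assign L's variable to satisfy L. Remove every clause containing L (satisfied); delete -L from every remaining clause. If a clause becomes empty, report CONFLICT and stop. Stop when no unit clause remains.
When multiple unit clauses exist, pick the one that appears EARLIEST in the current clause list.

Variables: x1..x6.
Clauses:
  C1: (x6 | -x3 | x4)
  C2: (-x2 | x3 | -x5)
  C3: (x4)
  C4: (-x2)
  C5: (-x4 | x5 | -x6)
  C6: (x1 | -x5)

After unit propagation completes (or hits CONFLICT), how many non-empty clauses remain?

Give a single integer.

unit clause [4] forces x4=T; simplify:
  drop -4 from [-4, 5, -6] -> [5, -6]
  satisfied 2 clause(s); 4 remain; assigned so far: [4]
unit clause [-2] forces x2=F; simplify:
  satisfied 2 clause(s); 2 remain; assigned so far: [2, 4]

Answer: 2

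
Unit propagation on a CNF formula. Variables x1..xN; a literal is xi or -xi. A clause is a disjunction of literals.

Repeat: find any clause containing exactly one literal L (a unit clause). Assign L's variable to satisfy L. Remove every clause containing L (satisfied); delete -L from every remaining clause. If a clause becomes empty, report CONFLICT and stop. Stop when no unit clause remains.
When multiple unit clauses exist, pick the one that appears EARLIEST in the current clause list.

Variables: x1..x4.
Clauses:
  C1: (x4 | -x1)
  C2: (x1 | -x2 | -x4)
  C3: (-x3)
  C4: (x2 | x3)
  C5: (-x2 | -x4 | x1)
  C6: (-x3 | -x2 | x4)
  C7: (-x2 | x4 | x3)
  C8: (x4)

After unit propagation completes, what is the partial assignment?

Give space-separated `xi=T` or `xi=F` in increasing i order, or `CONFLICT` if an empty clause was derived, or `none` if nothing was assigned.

unit clause [-3] forces x3=F; simplify:
  drop 3 from [2, 3] -> [2]
  drop 3 from [-2, 4, 3] -> [-2, 4]
  satisfied 2 clause(s); 6 remain; assigned so far: [3]
unit clause [2] forces x2=T; simplify:
  drop -2 from [1, -2, -4] -> [1, -4]
  drop -2 from [-2, -4, 1] -> [-4, 1]
  drop -2 from [-2, 4] -> [4]
  satisfied 1 clause(s); 5 remain; assigned so far: [2, 3]
unit clause [4] forces x4=T; simplify:
  drop -4 from [1, -4] -> [1]
  drop -4 from [-4, 1] -> [1]
  satisfied 3 clause(s); 2 remain; assigned so far: [2, 3, 4]
unit clause [1] forces x1=T; simplify:
  satisfied 2 clause(s); 0 remain; assigned so far: [1, 2, 3, 4]

Answer: x1=T x2=T x3=F x4=T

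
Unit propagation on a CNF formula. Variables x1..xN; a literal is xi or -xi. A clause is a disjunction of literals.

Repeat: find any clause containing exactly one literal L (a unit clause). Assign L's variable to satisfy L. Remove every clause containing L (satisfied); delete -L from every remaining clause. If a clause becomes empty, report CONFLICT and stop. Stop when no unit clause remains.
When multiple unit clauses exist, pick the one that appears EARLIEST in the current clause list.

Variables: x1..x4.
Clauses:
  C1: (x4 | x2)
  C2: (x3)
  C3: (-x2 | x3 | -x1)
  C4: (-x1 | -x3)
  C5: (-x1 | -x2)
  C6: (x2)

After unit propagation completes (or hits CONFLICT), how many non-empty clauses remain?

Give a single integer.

Answer: 0

Derivation:
unit clause [3] forces x3=T; simplify:
  drop -3 from [-1, -3] -> [-1]
  satisfied 2 clause(s); 4 remain; assigned so far: [3]
unit clause [-1] forces x1=F; simplify:
  satisfied 2 clause(s); 2 remain; assigned so far: [1, 3]
unit clause [2] forces x2=T; simplify:
  satisfied 2 clause(s); 0 remain; assigned so far: [1, 2, 3]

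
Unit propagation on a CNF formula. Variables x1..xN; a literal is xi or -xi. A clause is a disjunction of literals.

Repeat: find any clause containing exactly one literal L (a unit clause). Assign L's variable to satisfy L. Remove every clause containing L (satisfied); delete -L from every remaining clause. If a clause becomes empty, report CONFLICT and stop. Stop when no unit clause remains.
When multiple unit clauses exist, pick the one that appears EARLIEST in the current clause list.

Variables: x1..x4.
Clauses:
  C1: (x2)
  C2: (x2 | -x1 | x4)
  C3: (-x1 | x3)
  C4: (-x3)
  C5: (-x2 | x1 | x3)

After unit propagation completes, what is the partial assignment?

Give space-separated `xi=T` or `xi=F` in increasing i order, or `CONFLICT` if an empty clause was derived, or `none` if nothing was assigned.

unit clause [2] forces x2=T; simplify:
  drop -2 from [-2, 1, 3] -> [1, 3]
  satisfied 2 clause(s); 3 remain; assigned so far: [2]
unit clause [-3] forces x3=F; simplify:
  drop 3 from [-1, 3] -> [-1]
  drop 3 from [1, 3] -> [1]
  satisfied 1 clause(s); 2 remain; assigned so far: [2, 3]
unit clause [-1] forces x1=F; simplify:
  drop 1 from [1] -> [] (empty!)
  satisfied 1 clause(s); 1 remain; assigned so far: [1, 2, 3]
CONFLICT (empty clause)

Answer: CONFLICT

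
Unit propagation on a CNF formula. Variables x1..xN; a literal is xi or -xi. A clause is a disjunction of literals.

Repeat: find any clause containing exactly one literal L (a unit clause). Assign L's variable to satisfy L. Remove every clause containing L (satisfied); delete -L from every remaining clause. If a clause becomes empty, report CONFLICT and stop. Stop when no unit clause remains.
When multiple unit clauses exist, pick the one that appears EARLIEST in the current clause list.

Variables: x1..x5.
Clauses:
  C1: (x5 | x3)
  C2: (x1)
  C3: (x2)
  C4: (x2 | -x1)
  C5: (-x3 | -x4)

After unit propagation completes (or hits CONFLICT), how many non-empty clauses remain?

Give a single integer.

Answer: 2

Derivation:
unit clause [1] forces x1=T; simplify:
  drop -1 from [2, -1] -> [2]
  satisfied 1 clause(s); 4 remain; assigned so far: [1]
unit clause [2] forces x2=T; simplify:
  satisfied 2 clause(s); 2 remain; assigned so far: [1, 2]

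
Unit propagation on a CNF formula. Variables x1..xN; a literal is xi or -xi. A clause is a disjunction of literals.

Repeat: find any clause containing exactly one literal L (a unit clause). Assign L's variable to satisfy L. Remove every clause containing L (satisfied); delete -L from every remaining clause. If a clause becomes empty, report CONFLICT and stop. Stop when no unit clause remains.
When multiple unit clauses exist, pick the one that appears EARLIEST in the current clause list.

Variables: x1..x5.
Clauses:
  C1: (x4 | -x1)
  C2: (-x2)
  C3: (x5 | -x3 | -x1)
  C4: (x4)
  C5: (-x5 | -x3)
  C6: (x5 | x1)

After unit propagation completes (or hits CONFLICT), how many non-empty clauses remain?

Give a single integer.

unit clause [-2] forces x2=F; simplify:
  satisfied 1 clause(s); 5 remain; assigned so far: [2]
unit clause [4] forces x4=T; simplify:
  satisfied 2 clause(s); 3 remain; assigned so far: [2, 4]

Answer: 3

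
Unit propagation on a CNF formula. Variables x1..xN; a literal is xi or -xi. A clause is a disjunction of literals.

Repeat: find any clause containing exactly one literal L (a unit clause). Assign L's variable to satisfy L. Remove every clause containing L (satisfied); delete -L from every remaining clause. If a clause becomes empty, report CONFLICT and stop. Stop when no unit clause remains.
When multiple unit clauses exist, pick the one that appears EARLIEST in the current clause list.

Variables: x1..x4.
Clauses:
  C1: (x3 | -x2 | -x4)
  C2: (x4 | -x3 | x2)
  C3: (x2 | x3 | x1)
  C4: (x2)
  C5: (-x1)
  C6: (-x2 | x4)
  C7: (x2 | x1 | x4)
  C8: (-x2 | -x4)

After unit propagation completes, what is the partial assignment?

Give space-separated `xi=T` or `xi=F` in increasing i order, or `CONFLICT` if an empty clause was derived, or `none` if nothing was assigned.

unit clause [2] forces x2=T; simplify:
  drop -2 from [3, -2, -4] -> [3, -4]
  drop -2 from [-2, 4] -> [4]
  drop -2 from [-2, -4] -> [-4]
  satisfied 4 clause(s); 4 remain; assigned so far: [2]
unit clause [-1] forces x1=F; simplify:
  satisfied 1 clause(s); 3 remain; assigned so far: [1, 2]
unit clause [4] forces x4=T; simplify:
  drop -4 from [3, -4] -> [3]
  drop -4 from [-4] -> [] (empty!)
  satisfied 1 clause(s); 2 remain; assigned so far: [1, 2, 4]
CONFLICT (empty clause)

Answer: CONFLICT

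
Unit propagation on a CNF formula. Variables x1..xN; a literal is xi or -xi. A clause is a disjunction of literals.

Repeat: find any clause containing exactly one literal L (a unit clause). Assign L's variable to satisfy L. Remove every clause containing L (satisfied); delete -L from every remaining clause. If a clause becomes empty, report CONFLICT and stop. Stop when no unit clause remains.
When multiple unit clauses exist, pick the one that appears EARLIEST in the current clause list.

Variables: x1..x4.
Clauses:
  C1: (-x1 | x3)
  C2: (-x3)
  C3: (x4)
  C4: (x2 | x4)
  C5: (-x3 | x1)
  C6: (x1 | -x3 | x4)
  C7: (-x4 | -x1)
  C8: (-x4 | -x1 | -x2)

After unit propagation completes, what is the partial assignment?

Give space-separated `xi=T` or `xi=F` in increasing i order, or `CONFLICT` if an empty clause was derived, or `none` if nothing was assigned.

Answer: x1=F x3=F x4=T

Derivation:
unit clause [-3] forces x3=F; simplify:
  drop 3 from [-1, 3] -> [-1]
  satisfied 3 clause(s); 5 remain; assigned so far: [3]
unit clause [-1] forces x1=F; simplify:
  satisfied 3 clause(s); 2 remain; assigned so far: [1, 3]
unit clause [4] forces x4=T; simplify:
  satisfied 2 clause(s); 0 remain; assigned so far: [1, 3, 4]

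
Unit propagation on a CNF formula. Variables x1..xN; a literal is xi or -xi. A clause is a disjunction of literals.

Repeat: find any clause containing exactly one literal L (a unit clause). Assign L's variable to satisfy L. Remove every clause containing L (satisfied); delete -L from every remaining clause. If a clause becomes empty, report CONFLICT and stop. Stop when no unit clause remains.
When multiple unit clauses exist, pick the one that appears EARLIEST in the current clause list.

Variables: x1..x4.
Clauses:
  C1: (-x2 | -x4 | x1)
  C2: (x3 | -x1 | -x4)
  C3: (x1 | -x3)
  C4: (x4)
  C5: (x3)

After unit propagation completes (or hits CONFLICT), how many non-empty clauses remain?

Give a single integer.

unit clause [4] forces x4=T; simplify:
  drop -4 from [-2, -4, 1] -> [-2, 1]
  drop -4 from [3, -1, -4] -> [3, -1]
  satisfied 1 clause(s); 4 remain; assigned so far: [4]
unit clause [3] forces x3=T; simplify:
  drop -3 from [1, -3] -> [1]
  satisfied 2 clause(s); 2 remain; assigned so far: [3, 4]
unit clause [1] forces x1=T; simplify:
  satisfied 2 clause(s); 0 remain; assigned so far: [1, 3, 4]

Answer: 0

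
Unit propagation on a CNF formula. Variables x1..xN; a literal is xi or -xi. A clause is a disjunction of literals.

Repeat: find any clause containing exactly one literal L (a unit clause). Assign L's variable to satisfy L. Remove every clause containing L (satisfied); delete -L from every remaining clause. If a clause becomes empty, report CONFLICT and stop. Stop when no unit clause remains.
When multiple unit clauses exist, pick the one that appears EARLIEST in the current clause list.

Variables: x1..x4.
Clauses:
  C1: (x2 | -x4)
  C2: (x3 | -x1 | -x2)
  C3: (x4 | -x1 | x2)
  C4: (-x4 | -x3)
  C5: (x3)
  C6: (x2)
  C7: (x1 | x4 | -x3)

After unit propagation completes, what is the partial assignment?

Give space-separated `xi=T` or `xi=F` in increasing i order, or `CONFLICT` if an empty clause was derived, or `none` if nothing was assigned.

unit clause [3] forces x3=T; simplify:
  drop -3 from [-4, -3] -> [-4]
  drop -3 from [1, 4, -3] -> [1, 4]
  satisfied 2 clause(s); 5 remain; assigned so far: [3]
unit clause [-4] forces x4=F; simplify:
  drop 4 from [4, -1, 2] -> [-1, 2]
  drop 4 from [1, 4] -> [1]
  satisfied 2 clause(s); 3 remain; assigned so far: [3, 4]
unit clause [2] forces x2=T; simplify:
  satisfied 2 clause(s); 1 remain; assigned so far: [2, 3, 4]
unit clause [1] forces x1=T; simplify:
  satisfied 1 clause(s); 0 remain; assigned so far: [1, 2, 3, 4]

Answer: x1=T x2=T x3=T x4=F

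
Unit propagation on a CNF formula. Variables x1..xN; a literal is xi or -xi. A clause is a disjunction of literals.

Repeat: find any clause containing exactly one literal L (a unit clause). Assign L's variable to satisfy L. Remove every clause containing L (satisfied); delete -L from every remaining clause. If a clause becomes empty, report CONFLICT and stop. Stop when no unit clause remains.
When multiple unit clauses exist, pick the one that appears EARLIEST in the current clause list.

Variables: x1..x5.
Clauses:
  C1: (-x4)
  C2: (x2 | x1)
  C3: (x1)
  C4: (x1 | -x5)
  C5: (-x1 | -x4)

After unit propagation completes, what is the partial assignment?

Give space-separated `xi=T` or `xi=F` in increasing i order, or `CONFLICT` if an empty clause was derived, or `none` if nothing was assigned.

unit clause [-4] forces x4=F; simplify:
  satisfied 2 clause(s); 3 remain; assigned so far: [4]
unit clause [1] forces x1=T; simplify:
  satisfied 3 clause(s); 0 remain; assigned so far: [1, 4]

Answer: x1=T x4=F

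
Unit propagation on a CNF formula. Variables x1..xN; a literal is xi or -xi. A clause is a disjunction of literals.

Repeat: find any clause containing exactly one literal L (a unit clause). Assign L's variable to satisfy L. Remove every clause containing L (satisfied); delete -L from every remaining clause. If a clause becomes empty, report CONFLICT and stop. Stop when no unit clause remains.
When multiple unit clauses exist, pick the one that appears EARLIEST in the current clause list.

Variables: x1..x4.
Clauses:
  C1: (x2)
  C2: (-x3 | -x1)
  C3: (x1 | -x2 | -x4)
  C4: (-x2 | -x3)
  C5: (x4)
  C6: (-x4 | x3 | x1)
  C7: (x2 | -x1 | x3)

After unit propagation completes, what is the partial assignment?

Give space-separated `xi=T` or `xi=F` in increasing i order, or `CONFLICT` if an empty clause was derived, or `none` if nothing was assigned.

Answer: x1=T x2=T x3=F x4=T

Derivation:
unit clause [2] forces x2=T; simplify:
  drop -2 from [1, -2, -4] -> [1, -4]
  drop -2 from [-2, -3] -> [-3]
  satisfied 2 clause(s); 5 remain; assigned so far: [2]
unit clause [-3] forces x3=F; simplify:
  drop 3 from [-4, 3, 1] -> [-4, 1]
  satisfied 2 clause(s); 3 remain; assigned so far: [2, 3]
unit clause [4] forces x4=T; simplify:
  drop -4 from [1, -4] -> [1]
  drop -4 from [-4, 1] -> [1]
  satisfied 1 clause(s); 2 remain; assigned so far: [2, 3, 4]
unit clause [1] forces x1=T; simplify:
  satisfied 2 clause(s); 0 remain; assigned so far: [1, 2, 3, 4]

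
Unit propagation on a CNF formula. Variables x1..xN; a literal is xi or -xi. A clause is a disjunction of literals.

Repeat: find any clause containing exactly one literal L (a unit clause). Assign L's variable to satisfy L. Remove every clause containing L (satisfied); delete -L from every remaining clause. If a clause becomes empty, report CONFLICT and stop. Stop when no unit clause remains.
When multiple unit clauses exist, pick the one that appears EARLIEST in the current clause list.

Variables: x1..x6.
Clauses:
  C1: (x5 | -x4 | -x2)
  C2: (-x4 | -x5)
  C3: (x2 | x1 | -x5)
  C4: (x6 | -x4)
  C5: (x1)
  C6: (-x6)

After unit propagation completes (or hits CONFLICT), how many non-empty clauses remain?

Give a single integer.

unit clause [1] forces x1=T; simplify:
  satisfied 2 clause(s); 4 remain; assigned so far: [1]
unit clause [-6] forces x6=F; simplify:
  drop 6 from [6, -4] -> [-4]
  satisfied 1 clause(s); 3 remain; assigned so far: [1, 6]
unit clause [-4] forces x4=F; simplify:
  satisfied 3 clause(s); 0 remain; assigned so far: [1, 4, 6]

Answer: 0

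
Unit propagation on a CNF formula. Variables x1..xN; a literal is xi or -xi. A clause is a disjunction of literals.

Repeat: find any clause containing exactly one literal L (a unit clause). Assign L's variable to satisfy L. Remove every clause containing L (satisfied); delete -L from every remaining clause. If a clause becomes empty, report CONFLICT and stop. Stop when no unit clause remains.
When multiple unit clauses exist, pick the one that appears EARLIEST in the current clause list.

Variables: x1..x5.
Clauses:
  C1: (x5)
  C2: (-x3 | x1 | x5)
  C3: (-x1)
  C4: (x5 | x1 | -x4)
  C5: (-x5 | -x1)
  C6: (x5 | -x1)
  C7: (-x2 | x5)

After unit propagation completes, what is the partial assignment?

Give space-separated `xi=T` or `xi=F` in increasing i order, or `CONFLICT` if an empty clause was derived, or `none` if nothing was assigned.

unit clause [5] forces x5=T; simplify:
  drop -5 from [-5, -1] -> [-1]
  satisfied 5 clause(s); 2 remain; assigned so far: [5]
unit clause [-1] forces x1=F; simplify:
  satisfied 2 clause(s); 0 remain; assigned so far: [1, 5]

Answer: x1=F x5=T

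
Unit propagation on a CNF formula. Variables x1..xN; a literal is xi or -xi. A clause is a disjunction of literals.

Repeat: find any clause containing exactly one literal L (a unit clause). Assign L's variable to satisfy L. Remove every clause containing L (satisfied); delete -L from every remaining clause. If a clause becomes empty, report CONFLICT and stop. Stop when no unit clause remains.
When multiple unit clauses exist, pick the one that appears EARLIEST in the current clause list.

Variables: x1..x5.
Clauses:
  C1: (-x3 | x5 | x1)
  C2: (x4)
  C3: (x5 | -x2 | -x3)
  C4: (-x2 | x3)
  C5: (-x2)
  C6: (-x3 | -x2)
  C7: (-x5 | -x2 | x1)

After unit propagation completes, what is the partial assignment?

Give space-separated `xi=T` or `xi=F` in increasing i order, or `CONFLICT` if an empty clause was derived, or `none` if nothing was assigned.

Answer: x2=F x4=T

Derivation:
unit clause [4] forces x4=T; simplify:
  satisfied 1 clause(s); 6 remain; assigned so far: [4]
unit clause [-2] forces x2=F; simplify:
  satisfied 5 clause(s); 1 remain; assigned so far: [2, 4]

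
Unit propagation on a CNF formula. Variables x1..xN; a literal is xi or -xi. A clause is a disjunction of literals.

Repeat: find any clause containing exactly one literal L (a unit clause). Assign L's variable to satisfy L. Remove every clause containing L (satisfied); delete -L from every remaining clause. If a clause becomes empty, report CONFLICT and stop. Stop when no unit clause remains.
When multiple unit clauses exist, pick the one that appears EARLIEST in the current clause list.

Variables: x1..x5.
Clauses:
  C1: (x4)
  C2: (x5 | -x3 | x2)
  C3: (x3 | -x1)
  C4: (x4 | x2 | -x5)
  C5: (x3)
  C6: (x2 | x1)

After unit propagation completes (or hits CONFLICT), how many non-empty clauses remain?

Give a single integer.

Answer: 2

Derivation:
unit clause [4] forces x4=T; simplify:
  satisfied 2 clause(s); 4 remain; assigned so far: [4]
unit clause [3] forces x3=T; simplify:
  drop -3 from [5, -3, 2] -> [5, 2]
  satisfied 2 clause(s); 2 remain; assigned so far: [3, 4]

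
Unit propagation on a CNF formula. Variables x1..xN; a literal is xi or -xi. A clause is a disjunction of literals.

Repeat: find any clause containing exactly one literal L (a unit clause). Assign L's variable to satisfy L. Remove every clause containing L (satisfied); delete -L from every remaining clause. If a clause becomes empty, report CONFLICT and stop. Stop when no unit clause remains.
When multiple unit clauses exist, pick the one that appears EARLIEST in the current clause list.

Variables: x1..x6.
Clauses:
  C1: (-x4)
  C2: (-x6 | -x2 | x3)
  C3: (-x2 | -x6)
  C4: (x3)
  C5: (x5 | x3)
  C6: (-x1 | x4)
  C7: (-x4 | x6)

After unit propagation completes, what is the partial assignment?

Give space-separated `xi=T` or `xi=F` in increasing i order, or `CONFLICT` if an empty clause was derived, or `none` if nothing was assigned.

unit clause [-4] forces x4=F; simplify:
  drop 4 from [-1, 4] -> [-1]
  satisfied 2 clause(s); 5 remain; assigned so far: [4]
unit clause [3] forces x3=T; simplify:
  satisfied 3 clause(s); 2 remain; assigned so far: [3, 4]
unit clause [-1] forces x1=F; simplify:
  satisfied 1 clause(s); 1 remain; assigned so far: [1, 3, 4]

Answer: x1=F x3=T x4=F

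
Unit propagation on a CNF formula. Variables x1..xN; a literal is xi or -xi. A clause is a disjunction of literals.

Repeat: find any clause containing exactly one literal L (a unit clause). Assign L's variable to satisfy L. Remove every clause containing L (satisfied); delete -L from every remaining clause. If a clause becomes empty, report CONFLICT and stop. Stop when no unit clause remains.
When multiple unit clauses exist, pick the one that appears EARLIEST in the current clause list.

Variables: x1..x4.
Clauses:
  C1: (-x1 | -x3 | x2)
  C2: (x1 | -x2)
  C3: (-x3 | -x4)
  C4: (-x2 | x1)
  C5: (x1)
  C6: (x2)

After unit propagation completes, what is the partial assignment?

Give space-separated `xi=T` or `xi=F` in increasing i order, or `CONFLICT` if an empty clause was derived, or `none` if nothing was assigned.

unit clause [1] forces x1=T; simplify:
  drop -1 from [-1, -3, 2] -> [-3, 2]
  satisfied 3 clause(s); 3 remain; assigned so far: [1]
unit clause [2] forces x2=T; simplify:
  satisfied 2 clause(s); 1 remain; assigned so far: [1, 2]

Answer: x1=T x2=T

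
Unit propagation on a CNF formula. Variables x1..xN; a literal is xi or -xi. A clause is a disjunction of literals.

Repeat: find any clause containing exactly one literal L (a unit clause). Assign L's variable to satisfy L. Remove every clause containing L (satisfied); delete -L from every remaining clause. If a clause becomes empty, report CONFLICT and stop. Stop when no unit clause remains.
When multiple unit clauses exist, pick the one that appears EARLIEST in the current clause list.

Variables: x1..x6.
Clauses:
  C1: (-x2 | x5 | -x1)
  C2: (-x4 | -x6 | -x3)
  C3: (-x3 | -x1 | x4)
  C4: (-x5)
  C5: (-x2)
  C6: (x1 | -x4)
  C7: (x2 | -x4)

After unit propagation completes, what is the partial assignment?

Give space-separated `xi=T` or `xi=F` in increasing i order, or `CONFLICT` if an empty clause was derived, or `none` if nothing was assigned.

unit clause [-5] forces x5=F; simplify:
  drop 5 from [-2, 5, -1] -> [-2, -1]
  satisfied 1 clause(s); 6 remain; assigned so far: [5]
unit clause [-2] forces x2=F; simplify:
  drop 2 from [2, -4] -> [-4]
  satisfied 2 clause(s); 4 remain; assigned so far: [2, 5]
unit clause [-4] forces x4=F; simplify:
  drop 4 from [-3, -1, 4] -> [-3, -1]
  satisfied 3 clause(s); 1 remain; assigned so far: [2, 4, 5]

Answer: x2=F x4=F x5=F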